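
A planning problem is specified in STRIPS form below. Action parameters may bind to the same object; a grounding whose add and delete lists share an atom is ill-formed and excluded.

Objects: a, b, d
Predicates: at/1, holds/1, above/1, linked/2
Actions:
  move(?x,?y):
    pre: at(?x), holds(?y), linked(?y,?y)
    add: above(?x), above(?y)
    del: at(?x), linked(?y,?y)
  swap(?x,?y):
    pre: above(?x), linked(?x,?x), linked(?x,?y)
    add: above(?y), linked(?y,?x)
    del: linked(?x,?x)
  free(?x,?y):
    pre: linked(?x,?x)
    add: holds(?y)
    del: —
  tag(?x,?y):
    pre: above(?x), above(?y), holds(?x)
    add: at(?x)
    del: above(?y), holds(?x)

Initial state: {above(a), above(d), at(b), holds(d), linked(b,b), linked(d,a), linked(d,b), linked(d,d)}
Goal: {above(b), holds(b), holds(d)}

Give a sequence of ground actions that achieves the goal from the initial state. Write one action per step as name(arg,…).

move(b,d); free(b,b)

1. move(b,d)  →  {above(a), above(b), above(d), holds(d), linked(b,b), linked(d,a), linked(d,b)}
2. free(b,b)  →  {above(a), above(b), above(d), holds(b), holds(d), linked(b,b), linked(d,a), linked(d,b)}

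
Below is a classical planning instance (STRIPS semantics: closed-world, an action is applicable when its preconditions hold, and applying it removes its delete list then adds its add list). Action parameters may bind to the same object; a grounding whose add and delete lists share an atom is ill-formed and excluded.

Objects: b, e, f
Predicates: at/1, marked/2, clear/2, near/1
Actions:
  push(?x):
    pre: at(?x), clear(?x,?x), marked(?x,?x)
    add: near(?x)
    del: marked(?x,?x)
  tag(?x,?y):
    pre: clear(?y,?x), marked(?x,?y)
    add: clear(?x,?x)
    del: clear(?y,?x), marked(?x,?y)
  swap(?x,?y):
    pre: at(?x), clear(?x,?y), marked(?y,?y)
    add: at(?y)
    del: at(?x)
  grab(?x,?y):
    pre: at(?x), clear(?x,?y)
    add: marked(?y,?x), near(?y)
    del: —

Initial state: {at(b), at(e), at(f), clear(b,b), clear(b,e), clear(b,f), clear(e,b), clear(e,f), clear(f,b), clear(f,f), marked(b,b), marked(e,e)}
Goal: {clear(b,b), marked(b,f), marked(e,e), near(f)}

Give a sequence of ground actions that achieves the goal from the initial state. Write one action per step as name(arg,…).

1. grab(b,f)  →  {at(b), at(e), at(f), clear(b,b), clear(b,e), clear(b,f), clear(e,b), clear(e,f), clear(f,b), clear(f,f), marked(b,b), marked(e,e), marked(f,b), near(f)}
2. grab(f,b)  →  {at(b), at(e), at(f), clear(b,b), clear(b,e), clear(b,f), clear(e,b), clear(e,f), clear(f,b), clear(f,f), marked(b,b), marked(b,f), marked(e,e), marked(f,b), near(b), near(f)}

grab(b,f); grab(f,b)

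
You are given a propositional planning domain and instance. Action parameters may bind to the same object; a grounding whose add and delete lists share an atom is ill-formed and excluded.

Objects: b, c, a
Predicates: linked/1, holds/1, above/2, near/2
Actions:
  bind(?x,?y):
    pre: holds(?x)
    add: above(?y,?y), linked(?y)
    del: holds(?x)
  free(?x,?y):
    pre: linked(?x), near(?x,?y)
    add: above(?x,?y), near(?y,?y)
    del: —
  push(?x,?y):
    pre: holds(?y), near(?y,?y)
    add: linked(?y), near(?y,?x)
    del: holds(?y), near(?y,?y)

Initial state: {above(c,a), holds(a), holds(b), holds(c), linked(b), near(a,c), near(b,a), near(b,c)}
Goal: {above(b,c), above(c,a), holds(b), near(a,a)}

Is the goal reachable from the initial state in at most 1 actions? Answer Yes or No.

1. free(b,c)  →  {above(b,c), above(c,a), holds(a), holds(b), holds(c), linked(b), near(a,c), near(b,a), near(b,c), near(c,c)}
2. free(b,a)  →  {above(b,a), above(b,c), above(c,a), holds(a), holds(b), holds(c), linked(b), near(a,a), near(a,c), near(b,a), near(b,c), near(c,c)}
optimal plan length = 2; 2 > 1

No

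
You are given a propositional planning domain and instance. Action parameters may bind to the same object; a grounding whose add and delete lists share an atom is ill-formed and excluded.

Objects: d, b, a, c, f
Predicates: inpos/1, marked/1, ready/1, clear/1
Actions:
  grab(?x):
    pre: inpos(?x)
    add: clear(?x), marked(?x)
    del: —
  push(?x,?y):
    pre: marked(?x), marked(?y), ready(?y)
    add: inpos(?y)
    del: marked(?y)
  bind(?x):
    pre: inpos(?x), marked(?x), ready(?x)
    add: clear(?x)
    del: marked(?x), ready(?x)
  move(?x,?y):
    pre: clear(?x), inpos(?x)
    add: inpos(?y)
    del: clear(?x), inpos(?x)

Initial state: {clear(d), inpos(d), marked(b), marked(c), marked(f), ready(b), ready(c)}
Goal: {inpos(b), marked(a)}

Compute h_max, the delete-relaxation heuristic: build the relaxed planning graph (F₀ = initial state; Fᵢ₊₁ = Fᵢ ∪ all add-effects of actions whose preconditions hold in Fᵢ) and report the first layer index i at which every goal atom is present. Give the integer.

F0 = init (7 atoms)
F1 = F0 ∪ {inpos(a), inpos(b), inpos(c), inpos(f), marked(d)}  (12 atoms)
F2 = F1 ∪ {clear(a), clear(b), clear(c), clear(f), marked(a)}  (17 atoms)
goal ⊆ F2  ⇒  h_max = 2

2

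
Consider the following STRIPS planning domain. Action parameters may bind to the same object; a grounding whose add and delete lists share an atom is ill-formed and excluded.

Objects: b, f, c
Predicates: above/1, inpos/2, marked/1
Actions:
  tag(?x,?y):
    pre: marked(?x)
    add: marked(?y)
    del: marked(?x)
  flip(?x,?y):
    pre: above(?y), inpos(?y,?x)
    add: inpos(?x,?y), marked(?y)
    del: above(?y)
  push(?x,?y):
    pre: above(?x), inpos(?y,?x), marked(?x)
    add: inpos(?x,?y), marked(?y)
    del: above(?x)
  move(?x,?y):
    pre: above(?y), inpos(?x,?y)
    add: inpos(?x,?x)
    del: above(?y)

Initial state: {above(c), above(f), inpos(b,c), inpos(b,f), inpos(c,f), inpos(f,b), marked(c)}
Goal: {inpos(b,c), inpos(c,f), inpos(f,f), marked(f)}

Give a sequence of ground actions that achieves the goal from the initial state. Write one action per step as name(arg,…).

1. tag(c,f)  →  {above(c), above(f), inpos(b,c), inpos(b,f), inpos(c,f), inpos(f,b), marked(f)}
2. push(f,c)  →  {above(c), inpos(b,c), inpos(b,f), inpos(c,f), inpos(f,b), inpos(f,c), marked(c), marked(f)}
3. move(f,c)  →  {inpos(b,c), inpos(b,f), inpos(c,f), inpos(f,b), inpos(f,c), inpos(f,f), marked(c), marked(f)}

tag(c,f); push(f,c); move(f,c)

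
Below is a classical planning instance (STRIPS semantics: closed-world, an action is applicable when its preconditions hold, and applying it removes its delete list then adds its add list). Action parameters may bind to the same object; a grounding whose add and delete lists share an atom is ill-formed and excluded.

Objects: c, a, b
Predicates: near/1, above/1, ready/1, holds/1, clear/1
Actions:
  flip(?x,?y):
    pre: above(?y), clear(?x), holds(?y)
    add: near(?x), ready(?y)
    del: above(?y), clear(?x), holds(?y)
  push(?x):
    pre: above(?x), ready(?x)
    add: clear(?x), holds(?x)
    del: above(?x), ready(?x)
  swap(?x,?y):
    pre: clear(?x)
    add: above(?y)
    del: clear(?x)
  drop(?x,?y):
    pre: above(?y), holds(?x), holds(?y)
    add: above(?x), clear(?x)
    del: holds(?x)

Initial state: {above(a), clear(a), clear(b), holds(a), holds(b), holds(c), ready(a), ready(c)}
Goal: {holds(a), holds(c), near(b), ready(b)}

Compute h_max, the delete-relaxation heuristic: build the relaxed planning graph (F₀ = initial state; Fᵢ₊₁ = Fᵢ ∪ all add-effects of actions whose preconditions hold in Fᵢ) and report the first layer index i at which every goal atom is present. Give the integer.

F0 = init (8 atoms)
F1 = F0 ∪ {above(b), above(c), clear(c), near(a), near(b)}  (13 atoms)
F2 = F1 ∪ {near(c), ready(b)}  (15 atoms)
goal ⊆ F2  ⇒  h_max = 2

2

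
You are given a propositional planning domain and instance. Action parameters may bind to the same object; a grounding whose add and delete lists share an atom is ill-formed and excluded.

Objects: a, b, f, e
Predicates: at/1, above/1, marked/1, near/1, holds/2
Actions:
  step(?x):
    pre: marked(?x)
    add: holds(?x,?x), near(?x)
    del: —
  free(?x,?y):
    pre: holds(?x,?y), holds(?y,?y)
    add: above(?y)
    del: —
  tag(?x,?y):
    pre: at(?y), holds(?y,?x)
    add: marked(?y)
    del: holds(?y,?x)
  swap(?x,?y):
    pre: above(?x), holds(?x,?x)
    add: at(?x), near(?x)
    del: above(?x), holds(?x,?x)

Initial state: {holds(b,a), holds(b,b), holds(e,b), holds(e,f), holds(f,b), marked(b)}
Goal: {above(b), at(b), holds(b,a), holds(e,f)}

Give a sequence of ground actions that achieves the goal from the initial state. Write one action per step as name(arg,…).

free(b,b); swap(b,a); step(b); free(b,b)

1. free(b,b)  →  {above(b), holds(b,a), holds(b,b), holds(e,b), holds(e,f), holds(f,b), marked(b)}
2. swap(b,a)  →  {at(b), holds(b,a), holds(e,b), holds(e,f), holds(f,b), marked(b), near(b)}
3. step(b)  →  {at(b), holds(b,a), holds(b,b), holds(e,b), holds(e,f), holds(f,b), marked(b), near(b)}
4. free(b,b)  →  {above(b), at(b), holds(b,a), holds(b,b), holds(e,b), holds(e,f), holds(f,b), marked(b), near(b)}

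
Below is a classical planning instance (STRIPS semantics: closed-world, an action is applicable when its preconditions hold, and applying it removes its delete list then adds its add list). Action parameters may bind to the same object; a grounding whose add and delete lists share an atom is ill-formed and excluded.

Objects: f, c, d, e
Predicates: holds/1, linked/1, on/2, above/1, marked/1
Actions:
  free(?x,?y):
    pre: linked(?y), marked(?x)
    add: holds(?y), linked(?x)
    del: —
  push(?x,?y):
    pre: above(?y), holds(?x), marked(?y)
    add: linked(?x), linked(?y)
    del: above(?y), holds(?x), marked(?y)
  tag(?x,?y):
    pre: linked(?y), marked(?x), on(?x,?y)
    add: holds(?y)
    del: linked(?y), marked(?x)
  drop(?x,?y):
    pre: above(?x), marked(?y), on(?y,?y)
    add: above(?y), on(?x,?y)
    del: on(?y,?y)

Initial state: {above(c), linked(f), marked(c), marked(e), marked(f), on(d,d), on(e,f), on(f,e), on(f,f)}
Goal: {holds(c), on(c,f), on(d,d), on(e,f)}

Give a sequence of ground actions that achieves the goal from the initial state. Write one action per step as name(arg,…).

1. free(c,f)  →  {above(c), holds(f), linked(c), linked(f), marked(c), marked(e), marked(f), on(d,d), on(e,f), on(f,e), on(f,f)}
2. free(f,c)  →  {above(c), holds(c), holds(f), linked(c), linked(f), marked(c), marked(e), marked(f), on(d,d), on(e,f), on(f,e), on(f,f)}
3. drop(c,f)  →  {above(c), above(f), holds(c), holds(f), linked(c), linked(f), marked(c), marked(e), marked(f), on(c,f), on(d,d), on(e,f), on(f,e)}

free(c,f); free(f,c); drop(c,f)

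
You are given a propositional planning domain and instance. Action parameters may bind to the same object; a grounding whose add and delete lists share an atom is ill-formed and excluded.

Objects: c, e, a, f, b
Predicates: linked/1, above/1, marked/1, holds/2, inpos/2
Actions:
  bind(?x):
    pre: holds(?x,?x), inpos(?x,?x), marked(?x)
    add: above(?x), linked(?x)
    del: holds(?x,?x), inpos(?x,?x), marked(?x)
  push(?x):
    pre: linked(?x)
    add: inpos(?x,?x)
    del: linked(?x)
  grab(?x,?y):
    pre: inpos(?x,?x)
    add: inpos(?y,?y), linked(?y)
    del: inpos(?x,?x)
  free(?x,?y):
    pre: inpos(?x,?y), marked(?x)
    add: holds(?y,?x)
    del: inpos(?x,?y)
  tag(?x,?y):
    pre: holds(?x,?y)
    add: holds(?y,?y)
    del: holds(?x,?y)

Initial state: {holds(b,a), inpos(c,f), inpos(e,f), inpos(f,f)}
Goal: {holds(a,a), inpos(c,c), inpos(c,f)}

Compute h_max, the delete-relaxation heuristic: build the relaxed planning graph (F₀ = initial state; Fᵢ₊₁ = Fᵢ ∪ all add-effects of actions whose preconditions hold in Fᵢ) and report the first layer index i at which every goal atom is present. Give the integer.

1

F0 = init (4 atoms)
F1 = F0 ∪ {holds(a,a), inpos(a,a), inpos(b,b), inpos(c,c), inpos(e,e), linked(a), linked(b), linked(c), linked(e)}  (13 atoms)
goal ⊆ F1  ⇒  h_max = 1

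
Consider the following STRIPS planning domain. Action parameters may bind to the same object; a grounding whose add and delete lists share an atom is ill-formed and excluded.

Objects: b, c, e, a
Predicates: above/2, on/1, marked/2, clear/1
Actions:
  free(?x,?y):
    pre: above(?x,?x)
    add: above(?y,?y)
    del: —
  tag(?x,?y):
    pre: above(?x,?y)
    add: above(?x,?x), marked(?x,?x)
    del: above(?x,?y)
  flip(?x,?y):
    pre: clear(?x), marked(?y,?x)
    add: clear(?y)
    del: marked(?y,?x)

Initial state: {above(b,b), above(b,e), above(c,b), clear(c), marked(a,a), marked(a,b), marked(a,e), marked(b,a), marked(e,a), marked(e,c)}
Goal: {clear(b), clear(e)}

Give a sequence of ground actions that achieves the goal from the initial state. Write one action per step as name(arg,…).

flip(c,e); flip(e,a); flip(a,b)

1. flip(c,e)  →  {above(b,b), above(b,e), above(c,b), clear(c), clear(e), marked(a,a), marked(a,b), marked(a,e), marked(b,a), marked(e,a)}
2. flip(e,a)  →  {above(b,b), above(b,e), above(c,b), clear(a), clear(c), clear(e), marked(a,a), marked(a,b), marked(b,a), marked(e,a)}
3. flip(a,b)  →  {above(b,b), above(b,e), above(c,b), clear(a), clear(b), clear(c), clear(e), marked(a,a), marked(a,b), marked(e,a)}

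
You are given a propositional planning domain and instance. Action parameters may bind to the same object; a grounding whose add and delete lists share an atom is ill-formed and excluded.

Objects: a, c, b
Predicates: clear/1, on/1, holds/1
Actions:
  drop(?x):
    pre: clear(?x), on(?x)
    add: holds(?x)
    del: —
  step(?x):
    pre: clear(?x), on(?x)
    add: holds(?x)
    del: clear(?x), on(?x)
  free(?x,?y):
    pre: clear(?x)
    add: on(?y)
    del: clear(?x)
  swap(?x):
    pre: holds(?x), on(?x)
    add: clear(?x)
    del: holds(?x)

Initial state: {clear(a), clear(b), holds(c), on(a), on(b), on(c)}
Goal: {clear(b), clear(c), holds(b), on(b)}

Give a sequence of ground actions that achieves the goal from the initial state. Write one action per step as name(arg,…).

1. drop(b)  →  {clear(a), clear(b), holds(b), holds(c), on(a), on(b), on(c)}
2. swap(c)  →  {clear(a), clear(b), clear(c), holds(b), on(a), on(b), on(c)}

drop(b); swap(c)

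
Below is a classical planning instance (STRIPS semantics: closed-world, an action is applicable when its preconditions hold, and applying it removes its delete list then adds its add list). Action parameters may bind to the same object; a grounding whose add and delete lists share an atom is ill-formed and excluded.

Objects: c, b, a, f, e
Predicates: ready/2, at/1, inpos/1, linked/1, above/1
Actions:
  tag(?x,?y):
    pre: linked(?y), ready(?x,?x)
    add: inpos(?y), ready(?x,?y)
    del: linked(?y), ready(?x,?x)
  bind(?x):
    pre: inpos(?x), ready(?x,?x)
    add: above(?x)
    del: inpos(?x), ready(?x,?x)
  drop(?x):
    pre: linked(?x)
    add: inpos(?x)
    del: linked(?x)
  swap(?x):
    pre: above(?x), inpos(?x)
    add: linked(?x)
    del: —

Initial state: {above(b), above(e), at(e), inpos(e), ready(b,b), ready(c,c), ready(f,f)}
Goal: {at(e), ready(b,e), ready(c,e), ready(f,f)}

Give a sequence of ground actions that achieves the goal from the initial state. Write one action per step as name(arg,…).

1. swap(e)  →  {above(b), above(e), at(e), inpos(e), linked(e), ready(b,b), ready(c,c), ready(f,f)}
2. tag(c,e)  →  {above(b), above(e), at(e), inpos(e), ready(b,b), ready(c,e), ready(f,f)}
3. swap(e)  →  {above(b), above(e), at(e), inpos(e), linked(e), ready(b,b), ready(c,e), ready(f,f)}
4. tag(b,e)  →  {above(b), above(e), at(e), inpos(e), ready(b,e), ready(c,e), ready(f,f)}

swap(e); tag(c,e); swap(e); tag(b,e)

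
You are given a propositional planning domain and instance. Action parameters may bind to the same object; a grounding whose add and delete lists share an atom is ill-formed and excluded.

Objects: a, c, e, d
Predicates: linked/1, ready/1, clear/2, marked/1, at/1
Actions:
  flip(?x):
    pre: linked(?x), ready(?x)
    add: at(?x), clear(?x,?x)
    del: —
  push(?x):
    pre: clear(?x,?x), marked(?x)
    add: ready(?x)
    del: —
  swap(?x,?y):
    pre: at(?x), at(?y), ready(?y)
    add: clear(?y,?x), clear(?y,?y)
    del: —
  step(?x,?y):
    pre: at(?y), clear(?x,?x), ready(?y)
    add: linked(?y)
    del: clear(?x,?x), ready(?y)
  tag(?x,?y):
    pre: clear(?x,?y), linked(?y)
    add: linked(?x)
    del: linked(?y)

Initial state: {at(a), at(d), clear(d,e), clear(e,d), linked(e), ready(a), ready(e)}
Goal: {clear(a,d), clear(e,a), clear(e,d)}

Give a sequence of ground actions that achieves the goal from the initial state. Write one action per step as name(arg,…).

1. flip(e)  →  {at(a), at(d), at(e), clear(d,e), clear(e,d), clear(e,e), linked(e), ready(a), ready(e)}
2. swap(a,e)  →  {at(a), at(d), at(e), clear(d,e), clear(e,a), clear(e,d), clear(e,e), linked(e), ready(a), ready(e)}
3. swap(d,a)  →  {at(a), at(d), at(e), clear(a,a), clear(a,d), clear(d,e), clear(e,a), clear(e,d), clear(e,e), linked(e), ready(a), ready(e)}

flip(e); swap(a,e); swap(d,a)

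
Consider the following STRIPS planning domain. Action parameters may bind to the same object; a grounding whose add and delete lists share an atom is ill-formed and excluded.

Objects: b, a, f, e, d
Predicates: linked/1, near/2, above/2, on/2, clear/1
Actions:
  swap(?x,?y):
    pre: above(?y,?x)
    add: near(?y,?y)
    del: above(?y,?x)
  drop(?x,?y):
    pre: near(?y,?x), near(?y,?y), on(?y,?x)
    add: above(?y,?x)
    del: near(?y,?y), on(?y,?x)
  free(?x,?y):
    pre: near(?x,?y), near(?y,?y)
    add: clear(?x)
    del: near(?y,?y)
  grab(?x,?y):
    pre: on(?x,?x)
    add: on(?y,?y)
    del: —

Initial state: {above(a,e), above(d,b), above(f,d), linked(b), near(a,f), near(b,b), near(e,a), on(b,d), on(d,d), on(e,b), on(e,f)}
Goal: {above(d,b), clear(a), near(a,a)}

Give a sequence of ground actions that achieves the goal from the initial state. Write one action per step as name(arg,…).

swap(e,a); swap(d,f); free(a,f)

1. swap(e,a)  →  {above(d,b), above(f,d), linked(b), near(a,a), near(a,f), near(b,b), near(e,a), on(b,d), on(d,d), on(e,b), on(e,f)}
2. swap(d,f)  →  {above(d,b), linked(b), near(a,a), near(a,f), near(b,b), near(e,a), near(f,f), on(b,d), on(d,d), on(e,b), on(e,f)}
3. free(a,f)  →  {above(d,b), clear(a), linked(b), near(a,a), near(a,f), near(b,b), near(e,a), on(b,d), on(d,d), on(e,b), on(e,f)}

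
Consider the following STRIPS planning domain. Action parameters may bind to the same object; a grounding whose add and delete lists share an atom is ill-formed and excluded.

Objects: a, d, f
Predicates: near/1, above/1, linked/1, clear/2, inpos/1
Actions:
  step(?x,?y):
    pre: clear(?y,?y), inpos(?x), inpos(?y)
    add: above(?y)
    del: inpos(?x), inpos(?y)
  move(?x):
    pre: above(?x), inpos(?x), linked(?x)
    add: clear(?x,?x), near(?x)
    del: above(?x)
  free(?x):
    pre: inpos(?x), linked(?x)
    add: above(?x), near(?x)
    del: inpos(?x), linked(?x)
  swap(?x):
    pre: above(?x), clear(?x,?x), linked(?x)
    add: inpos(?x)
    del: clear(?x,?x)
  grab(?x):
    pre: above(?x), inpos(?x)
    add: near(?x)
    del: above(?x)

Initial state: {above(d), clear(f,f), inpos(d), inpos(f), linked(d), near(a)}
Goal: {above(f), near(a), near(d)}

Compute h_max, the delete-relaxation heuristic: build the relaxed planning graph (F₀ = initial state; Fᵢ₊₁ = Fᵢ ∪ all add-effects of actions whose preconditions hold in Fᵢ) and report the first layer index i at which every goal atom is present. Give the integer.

F0 = init (6 atoms)
F1 = F0 ∪ {above(f), clear(d,d), near(d)}  (9 atoms)
goal ⊆ F1  ⇒  h_max = 1

1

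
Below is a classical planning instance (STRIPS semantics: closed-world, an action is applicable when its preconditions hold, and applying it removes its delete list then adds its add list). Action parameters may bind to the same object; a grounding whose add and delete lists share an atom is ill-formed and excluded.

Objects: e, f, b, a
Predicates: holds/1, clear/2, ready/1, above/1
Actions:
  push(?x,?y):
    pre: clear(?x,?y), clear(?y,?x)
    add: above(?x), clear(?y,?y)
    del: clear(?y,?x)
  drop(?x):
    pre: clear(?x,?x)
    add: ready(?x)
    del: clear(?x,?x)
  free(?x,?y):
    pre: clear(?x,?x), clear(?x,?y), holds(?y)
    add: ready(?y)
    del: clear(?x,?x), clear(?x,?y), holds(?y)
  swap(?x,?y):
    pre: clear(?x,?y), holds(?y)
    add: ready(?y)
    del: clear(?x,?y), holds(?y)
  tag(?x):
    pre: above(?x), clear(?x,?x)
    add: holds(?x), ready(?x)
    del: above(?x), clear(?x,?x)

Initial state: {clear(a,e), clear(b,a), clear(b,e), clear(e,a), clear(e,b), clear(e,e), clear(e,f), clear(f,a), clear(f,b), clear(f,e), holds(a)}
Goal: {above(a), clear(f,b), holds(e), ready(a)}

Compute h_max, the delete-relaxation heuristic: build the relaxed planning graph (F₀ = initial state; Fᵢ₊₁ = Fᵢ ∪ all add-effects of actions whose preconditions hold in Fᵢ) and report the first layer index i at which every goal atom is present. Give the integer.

F0 = init (11 atoms)
F1 = F0 ∪ {above(a), above(b), above(e), above(f), clear(a,a), clear(b,b), clear(f,f), ready(a), ready(e)}  (20 atoms)
F2 = F1 ∪ {holds(b), holds(e), holds(f), ready(b), ready(f)}  (25 atoms)
goal ⊆ F2  ⇒  h_max = 2

2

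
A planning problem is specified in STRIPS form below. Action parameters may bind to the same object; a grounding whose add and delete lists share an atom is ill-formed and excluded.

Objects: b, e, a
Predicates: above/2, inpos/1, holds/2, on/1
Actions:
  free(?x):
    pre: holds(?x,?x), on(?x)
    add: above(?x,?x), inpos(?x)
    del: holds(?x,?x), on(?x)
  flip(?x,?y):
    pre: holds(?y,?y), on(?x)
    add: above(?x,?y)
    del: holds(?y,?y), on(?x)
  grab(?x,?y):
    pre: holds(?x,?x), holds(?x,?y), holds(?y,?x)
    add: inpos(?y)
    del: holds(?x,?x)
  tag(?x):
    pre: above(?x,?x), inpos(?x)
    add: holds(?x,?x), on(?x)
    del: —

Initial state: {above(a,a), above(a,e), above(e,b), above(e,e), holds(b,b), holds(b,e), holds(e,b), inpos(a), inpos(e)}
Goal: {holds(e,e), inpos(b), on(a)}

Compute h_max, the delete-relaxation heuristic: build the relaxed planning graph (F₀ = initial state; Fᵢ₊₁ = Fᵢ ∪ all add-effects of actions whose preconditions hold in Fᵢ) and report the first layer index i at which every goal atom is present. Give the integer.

F0 = init (9 atoms)
F1 = F0 ∪ {holds(a,a), holds(e,e), inpos(b), on(a), on(e)}  (14 atoms)
goal ⊆ F1  ⇒  h_max = 1

1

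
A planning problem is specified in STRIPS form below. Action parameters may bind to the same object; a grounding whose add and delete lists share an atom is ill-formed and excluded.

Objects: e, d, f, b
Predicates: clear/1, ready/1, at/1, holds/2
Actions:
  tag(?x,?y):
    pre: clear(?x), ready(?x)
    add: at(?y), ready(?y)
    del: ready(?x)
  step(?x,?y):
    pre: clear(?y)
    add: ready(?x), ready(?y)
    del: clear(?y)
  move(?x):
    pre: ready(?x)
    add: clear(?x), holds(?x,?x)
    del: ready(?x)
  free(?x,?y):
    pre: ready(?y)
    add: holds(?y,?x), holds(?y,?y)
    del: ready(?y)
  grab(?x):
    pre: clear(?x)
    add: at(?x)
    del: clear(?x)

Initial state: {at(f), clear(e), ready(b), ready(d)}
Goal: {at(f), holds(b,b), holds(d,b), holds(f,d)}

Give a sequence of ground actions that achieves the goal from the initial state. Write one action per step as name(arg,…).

step(f,e); move(b); free(d,f); free(b,d)

1. step(f,e)  →  {at(f), ready(b), ready(d), ready(e), ready(f)}
2. move(b)  →  {at(f), clear(b), holds(b,b), ready(d), ready(e), ready(f)}
3. free(d,f)  →  {at(f), clear(b), holds(b,b), holds(f,d), holds(f,f), ready(d), ready(e)}
4. free(b,d)  →  {at(f), clear(b), holds(b,b), holds(d,b), holds(d,d), holds(f,d), holds(f,f), ready(e)}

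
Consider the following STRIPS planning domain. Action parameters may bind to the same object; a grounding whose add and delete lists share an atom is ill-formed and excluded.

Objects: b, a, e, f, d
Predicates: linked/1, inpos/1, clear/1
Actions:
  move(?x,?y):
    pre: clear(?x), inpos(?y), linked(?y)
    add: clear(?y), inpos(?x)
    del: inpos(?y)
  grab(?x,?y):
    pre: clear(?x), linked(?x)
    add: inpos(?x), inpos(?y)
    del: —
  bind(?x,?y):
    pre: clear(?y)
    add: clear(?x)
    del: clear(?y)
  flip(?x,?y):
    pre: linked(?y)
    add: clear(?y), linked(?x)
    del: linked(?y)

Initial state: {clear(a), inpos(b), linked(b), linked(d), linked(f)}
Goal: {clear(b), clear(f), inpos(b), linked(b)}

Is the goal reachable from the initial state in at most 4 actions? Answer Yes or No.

1. bind(b,a)  →  {clear(b), inpos(b), linked(b), linked(d), linked(f)}
2. flip(b,f)  →  {clear(b), clear(f), inpos(b), linked(b), linked(d)}
optimal plan length = 2; 2 ≤ 4

Yes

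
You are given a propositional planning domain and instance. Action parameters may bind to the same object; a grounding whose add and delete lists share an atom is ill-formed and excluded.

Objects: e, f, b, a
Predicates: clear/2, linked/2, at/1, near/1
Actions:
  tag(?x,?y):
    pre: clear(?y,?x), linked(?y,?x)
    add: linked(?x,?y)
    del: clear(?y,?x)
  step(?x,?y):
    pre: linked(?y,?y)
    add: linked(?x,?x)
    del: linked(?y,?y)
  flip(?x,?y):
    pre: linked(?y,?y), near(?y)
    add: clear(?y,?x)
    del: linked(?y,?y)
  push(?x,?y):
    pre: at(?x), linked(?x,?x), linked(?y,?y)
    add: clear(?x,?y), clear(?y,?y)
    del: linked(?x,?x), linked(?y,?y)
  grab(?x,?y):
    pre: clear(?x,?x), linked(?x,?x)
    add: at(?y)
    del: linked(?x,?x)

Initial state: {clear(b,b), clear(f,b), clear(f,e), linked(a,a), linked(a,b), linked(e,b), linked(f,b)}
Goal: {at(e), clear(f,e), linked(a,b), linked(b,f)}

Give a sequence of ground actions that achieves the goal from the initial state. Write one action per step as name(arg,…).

1. tag(b,f)  →  {clear(b,b), clear(f,e), linked(a,a), linked(a,b), linked(b,f), linked(e,b), linked(f,b)}
2. step(b,a)  →  {clear(b,b), clear(f,e), linked(a,b), linked(b,b), linked(b,f), linked(e,b), linked(f,b)}
3. grab(b,e)  →  {at(e), clear(b,b), clear(f,e), linked(a,b), linked(b,f), linked(e,b), linked(f,b)}

tag(b,f); step(b,a); grab(b,e)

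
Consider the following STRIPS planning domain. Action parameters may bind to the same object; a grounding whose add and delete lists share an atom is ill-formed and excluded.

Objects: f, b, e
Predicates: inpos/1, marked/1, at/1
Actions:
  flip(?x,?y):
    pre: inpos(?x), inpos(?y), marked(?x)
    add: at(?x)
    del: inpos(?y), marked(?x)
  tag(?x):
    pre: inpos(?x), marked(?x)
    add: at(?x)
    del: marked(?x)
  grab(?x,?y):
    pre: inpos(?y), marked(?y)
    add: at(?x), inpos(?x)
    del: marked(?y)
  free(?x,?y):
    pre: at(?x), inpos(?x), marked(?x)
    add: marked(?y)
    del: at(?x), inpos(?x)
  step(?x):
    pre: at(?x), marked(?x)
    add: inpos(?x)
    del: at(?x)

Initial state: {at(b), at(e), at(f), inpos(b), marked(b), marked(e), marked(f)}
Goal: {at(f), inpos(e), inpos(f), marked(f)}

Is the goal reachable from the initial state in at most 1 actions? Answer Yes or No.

1. grab(f,b)  →  {at(b), at(e), at(f), inpos(b), inpos(f), marked(e), marked(f)}
2. step(e)  →  {at(b), at(f), inpos(b), inpos(e), inpos(f), marked(e), marked(f)}
optimal plan length = 2; 2 > 1

No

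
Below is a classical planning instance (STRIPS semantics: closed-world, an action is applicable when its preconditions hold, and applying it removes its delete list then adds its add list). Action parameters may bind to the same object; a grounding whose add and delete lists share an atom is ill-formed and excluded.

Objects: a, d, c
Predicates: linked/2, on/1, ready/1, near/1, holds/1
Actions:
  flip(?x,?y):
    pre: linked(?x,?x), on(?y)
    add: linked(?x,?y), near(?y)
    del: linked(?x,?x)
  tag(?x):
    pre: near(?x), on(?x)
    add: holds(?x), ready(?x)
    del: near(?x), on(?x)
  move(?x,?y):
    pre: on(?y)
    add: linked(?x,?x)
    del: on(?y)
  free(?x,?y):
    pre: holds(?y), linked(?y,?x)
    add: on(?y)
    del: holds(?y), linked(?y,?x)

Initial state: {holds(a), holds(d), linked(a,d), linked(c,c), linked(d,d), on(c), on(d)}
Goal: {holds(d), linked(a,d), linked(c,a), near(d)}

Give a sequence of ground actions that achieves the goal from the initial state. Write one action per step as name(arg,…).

1. move(a,c)  →  {holds(a), holds(d), linked(a,a), linked(a,d), linked(c,c), linked(d,d), on(d)}
2. free(d,a)  →  {holds(d), linked(a,a), linked(c,c), linked(d,d), on(a), on(d)}
3. flip(a,d)  →  {holds(d), linked(a,d), linked(c,c), linked(d,d), near(d), on(a), on(d)}
4. flip(c,a)  →  {holds(d), linked(a,d), linked(c,a), linked(d,d), near(a), near(d), on(a), on(d)}

move(a,c); free(d,a); flip(a,d); flip(c,a)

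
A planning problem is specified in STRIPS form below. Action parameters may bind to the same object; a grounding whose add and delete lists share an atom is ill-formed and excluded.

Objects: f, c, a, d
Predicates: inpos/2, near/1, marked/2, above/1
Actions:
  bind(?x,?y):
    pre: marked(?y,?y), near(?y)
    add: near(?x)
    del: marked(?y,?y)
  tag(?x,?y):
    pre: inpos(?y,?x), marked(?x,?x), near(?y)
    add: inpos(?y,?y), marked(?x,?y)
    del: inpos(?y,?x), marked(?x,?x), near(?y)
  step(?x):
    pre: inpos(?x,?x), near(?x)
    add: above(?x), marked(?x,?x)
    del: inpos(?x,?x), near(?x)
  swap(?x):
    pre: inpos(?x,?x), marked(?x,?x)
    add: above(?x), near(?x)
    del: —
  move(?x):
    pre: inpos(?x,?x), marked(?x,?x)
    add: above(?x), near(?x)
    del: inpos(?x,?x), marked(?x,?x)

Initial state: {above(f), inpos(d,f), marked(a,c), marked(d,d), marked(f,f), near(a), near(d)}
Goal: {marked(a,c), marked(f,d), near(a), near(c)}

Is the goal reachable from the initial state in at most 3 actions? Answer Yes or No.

Yes

1. bind(c,d)  →  {above(f), inpos(d,f), marked(a,c), marked(f,f), near(a), near(c), near(d)}
2. tag(f,d)  →  {above(f), inpos(d,d), marked(a,c), marked(f,d), near(a), near(c)}
optimal plan length = 2; 2 ≤ 3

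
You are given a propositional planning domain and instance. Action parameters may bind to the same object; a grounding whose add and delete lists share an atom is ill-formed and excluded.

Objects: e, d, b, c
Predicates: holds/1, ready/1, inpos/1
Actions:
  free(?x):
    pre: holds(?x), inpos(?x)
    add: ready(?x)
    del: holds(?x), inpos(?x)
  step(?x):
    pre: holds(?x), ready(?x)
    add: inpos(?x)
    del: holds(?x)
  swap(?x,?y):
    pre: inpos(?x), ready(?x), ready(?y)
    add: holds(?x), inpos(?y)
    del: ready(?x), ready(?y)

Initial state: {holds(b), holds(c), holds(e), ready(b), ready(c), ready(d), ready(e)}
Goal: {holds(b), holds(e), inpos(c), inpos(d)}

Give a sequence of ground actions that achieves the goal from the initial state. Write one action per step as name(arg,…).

1. step(c)  →  {holds(b), holds(e), inpos(c), ready(b), ready(c), ready(d), ready(e)}
2. swap(c,d)  →  {holds(b), holds(c), holds(e), inpos(c), inpos(d), ready(b), ready(e)}

step(c); swap(c,d)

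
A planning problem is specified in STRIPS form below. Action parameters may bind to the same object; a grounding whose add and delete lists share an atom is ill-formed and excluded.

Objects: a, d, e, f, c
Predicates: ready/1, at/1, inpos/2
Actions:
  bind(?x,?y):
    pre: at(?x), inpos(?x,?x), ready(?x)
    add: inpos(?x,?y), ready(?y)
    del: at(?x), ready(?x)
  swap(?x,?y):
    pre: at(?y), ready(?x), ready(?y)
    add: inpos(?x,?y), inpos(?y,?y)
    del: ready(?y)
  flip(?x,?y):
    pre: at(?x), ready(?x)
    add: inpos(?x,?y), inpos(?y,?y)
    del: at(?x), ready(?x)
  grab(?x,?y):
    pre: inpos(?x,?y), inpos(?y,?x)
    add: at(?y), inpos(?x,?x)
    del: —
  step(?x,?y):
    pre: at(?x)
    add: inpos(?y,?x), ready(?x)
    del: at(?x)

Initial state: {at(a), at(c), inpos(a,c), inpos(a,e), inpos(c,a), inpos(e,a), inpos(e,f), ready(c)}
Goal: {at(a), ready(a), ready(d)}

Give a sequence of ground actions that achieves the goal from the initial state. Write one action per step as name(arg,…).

step(a,a); grab(c,a); bind(c,d)

1. step(a,a)  →  {at(c), inpos(a,a), inpos(a,c), inpos(a,e), inpos(c,a), inpos(e,a), inpos(e,f), ready(a), ready(c)}
2. grab(c,a)  →  {at(a), at(c), inpos(a,a), inpos(a,c), inpos(a,e), inpos(c,a), inpos(c,c), inpos(e,a), inpos(e,f), ready(a), ready(c)}
3. bind(c,d)  →  {at(a), inpos(a,a), inpos(a,c), inpos(a,e), inpos(c,a), inpos(c,c), inpos(c,d), inpos(e,a), inpos(e,f), ready(a), ready(d)}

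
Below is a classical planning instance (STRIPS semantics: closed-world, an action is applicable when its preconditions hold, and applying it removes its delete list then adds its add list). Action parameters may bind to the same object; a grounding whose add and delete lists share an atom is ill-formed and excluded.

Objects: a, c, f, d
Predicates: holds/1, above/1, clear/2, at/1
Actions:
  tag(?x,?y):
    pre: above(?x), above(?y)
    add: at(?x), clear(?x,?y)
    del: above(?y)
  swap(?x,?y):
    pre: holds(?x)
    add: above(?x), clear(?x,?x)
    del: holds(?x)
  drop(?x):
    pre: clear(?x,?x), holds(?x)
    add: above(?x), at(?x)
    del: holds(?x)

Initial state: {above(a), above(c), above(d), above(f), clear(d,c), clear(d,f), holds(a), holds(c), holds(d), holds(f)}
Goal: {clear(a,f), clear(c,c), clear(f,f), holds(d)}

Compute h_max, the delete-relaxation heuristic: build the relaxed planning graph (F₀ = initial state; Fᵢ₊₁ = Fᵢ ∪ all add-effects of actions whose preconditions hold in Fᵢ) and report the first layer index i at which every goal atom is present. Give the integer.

F0 = init (10 atoms)
F1 = F0 ∪ {at(a), at(c), at(d), at(f), clear(a,a), clear(a,c), clear(a,d), clear(a,f), clear(c,a), clear(c,c), clear(c,d), clear(c,f), clear(d,a), clear(d,d), clear(f,a), clear(f,c), clear(f,d), clear(f,f)}  (28 atoms)
goal ⊆ F1  ⇒  h_max = 1

1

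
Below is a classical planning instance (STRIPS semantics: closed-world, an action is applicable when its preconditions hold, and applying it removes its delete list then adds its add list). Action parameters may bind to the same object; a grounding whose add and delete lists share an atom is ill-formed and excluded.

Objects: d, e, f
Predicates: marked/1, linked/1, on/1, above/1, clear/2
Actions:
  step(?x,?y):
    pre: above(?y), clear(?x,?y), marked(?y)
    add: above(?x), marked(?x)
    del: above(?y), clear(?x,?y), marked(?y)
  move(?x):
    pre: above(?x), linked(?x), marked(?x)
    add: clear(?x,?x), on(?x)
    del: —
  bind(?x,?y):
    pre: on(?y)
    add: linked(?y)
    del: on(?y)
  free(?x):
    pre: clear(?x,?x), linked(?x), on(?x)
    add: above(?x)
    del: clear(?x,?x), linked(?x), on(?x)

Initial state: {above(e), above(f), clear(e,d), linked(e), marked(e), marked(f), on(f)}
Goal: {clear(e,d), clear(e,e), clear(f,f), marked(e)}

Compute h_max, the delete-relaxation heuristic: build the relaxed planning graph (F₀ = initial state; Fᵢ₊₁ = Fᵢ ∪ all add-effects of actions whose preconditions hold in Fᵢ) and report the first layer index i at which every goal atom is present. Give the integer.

F0 = init (7 atoms)
F1 = F0 ∪ {clear(e,e), linked(f), on(e)}  (10 atoms)
F2 = F1 ∪ {clear(f,f)}  (11 atoms)
goal ⊆ F2  ⇒  h_max = 2

2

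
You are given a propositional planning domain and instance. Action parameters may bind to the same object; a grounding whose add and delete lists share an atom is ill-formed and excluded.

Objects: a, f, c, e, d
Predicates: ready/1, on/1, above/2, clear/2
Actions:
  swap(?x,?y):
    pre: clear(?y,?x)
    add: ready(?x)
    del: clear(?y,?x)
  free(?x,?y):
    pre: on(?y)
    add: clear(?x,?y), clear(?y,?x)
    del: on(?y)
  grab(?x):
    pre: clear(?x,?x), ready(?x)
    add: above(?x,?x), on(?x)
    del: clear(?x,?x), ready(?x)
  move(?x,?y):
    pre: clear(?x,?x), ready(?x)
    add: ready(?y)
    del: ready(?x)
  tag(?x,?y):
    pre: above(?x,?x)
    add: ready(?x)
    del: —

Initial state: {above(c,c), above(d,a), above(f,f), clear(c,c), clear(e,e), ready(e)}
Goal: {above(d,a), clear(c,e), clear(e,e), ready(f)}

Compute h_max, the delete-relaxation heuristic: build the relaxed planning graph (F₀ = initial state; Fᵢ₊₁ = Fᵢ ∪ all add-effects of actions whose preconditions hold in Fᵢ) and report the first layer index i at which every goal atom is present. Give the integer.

F0 = init (6 atoms)
F1 = F0 ∪ {above(e,e), on(e), ready(a), ready(c), ready(d), ready(f)}  (12 atoms)
F2 = F1 ∪ {clear(a,e), clear(c,e), clear(d,e), clear(e,a), clear(e,c), clear(e,d), clear(e,f), clear(f,e), on(c)}  (21 atoms)
goal ⊆ F2  ⇒  h_max = 2

2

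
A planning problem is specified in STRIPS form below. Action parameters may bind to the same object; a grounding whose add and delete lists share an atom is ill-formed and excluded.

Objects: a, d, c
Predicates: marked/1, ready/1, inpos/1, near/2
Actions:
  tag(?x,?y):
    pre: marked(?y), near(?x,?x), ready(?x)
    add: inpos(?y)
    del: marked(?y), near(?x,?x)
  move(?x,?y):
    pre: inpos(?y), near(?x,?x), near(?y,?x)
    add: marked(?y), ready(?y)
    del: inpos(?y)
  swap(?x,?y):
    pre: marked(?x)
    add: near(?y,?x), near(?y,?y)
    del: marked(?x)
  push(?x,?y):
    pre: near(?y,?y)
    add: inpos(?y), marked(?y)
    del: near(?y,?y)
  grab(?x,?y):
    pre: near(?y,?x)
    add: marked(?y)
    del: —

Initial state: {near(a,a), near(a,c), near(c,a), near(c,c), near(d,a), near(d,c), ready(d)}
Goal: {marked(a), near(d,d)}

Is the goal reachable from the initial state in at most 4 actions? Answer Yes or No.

1. push(a,a)  →  {inpos(a), marked(a), near(a,c), near(c,a), near(c,c), near(d,a), near(d,c), ready(d)}
2. swap(a,d)  →  {inpos(a), near(a,c), near(c,a), near(c,c), near(d,a), near(d,c), near(d,d), ready(d)}
3. move(c,a)  →  {marked(a), near(a,c), near(c,a), near(c,c), near(d,a), near(d,c), near(d,d), ready(a), ready(d)}
optimal plan length = 3; 3 ≤ 4

Yes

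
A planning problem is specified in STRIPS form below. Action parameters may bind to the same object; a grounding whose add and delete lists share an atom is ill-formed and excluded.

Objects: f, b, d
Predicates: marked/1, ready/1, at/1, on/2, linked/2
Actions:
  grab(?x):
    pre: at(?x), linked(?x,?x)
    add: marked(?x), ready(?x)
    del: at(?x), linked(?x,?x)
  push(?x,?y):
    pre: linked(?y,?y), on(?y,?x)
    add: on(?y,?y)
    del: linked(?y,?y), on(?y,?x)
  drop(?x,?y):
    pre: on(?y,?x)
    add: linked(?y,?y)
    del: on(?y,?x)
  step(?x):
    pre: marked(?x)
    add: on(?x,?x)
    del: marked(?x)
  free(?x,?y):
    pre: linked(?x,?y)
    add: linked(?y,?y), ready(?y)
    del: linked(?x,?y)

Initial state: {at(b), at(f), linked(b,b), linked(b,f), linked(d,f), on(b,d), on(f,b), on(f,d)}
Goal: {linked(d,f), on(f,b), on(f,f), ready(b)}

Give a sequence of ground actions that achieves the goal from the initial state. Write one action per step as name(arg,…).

grab(b); free(b,f); push(d,f)

1. grab(b)  →  {at(f), linked(b,f), linked(d,f), marked(b), on(b,d), on(f,b), on(f,d), ready(b)}
2. free(b,f)  →  {at(f), linked(d,f), linked(f,f), marked(b), on(b,d), on(f,b), on(f,d), ready(b), ready(f)}
3. push(d,f)  →  {at(f), linked(d,f), marked(b), on(b,d), on(f,b), on(f,f), ready(b), ready(f)}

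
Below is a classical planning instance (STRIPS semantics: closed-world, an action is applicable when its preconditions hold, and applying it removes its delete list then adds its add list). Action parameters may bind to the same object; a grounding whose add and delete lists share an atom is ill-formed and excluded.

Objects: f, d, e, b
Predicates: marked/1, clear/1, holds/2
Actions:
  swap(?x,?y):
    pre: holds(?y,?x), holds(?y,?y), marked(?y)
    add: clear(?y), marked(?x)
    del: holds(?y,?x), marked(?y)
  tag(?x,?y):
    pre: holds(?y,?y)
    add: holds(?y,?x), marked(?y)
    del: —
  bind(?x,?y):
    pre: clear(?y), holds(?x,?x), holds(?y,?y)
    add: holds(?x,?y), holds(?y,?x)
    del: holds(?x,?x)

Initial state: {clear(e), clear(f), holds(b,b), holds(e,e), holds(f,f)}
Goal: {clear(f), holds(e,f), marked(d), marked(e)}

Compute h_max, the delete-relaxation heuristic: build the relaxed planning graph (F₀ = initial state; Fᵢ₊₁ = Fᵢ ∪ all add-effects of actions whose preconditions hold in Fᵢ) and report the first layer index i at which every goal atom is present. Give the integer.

F0 = init (5 atoms)
F1 = F0 ∪ {holds(b,d), holds(b,e), holds(b,f), holds(e,b), holds(e,d), holds(e,f), holds(f,b), holds(f,d), holds(f,e), marked(b), marked(e), marked(f)}  (17 atoms)
F2 = F1 ∪ {clear(b), marked(d)}  (19 atoms)
goal ⊆ F2  ⇒  h_max = 2

2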